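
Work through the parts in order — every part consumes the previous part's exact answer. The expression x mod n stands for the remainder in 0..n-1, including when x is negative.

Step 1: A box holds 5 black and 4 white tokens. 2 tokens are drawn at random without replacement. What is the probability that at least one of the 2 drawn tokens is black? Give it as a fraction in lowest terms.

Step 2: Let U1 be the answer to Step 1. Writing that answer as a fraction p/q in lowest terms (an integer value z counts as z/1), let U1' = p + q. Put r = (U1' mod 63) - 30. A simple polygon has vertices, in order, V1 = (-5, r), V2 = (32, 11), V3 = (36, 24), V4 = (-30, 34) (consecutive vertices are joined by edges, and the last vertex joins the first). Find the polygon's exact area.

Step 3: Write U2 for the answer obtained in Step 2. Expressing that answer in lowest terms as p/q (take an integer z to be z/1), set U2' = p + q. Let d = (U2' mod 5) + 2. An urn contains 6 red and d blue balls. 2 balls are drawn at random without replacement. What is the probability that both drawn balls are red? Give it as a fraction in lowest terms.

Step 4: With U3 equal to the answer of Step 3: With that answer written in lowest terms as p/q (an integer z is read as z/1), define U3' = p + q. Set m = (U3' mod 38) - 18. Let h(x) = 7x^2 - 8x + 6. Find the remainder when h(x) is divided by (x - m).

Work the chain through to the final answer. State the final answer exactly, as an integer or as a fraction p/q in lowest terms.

21

Step 1: total draws C(9,2) = 36; complement C(4,2) = 6; favorable 36 - 6 = 30; P = 5/6; answer 5/6
Step 2: U1 = 5/6; threaded value p + q = 11; r = -19; cross terms: (-5*11 - 32*-19)=553, (32*24 - 36*11)=372, (36*34 - -30*24)=1944, (-30*-19 - -5*34)=740; twice the area = |3609| = 3609; area = 3609/2; answer 3609/2
Step 3: U2 = 3609/2; threaded value p + q = 3611; d = 3; total draws C(9,2) = 36; favorable C(6,2) = 15; P = 5/12; answer 5/12
Step 4: U3 = 5/12; threaded value p + q = 17; m = -1; remainder = value at the root: 7*(-1)^2 - 8*(-1)^1 + 6 = (7) + (8) + (6) = 21; answer 21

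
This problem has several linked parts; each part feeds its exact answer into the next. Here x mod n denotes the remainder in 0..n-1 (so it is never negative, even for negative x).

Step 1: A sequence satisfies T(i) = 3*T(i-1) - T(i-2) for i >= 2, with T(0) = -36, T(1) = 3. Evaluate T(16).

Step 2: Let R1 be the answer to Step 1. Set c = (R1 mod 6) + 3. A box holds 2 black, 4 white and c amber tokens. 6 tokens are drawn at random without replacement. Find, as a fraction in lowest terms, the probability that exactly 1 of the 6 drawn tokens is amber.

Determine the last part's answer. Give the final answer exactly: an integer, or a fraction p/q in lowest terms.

Step 1: T(2) = 3*(3) - 1*(-36) = 45; iterating: T(2)=45, T(3)=132, T(4)=351, T(5)=921, T(6)=2412, T(7)=6315, T(8)=16533, T(9)=43284, T(10)=113319, T(11)=296673, T(12)=776700, T(13)=2033427, T(14)=5323581, T(15)=13937316, T(16)=36488367; answer 36488367
Step 2: R1 = 36488367; c = 6; total draws C(12,6) = 924; favorable C(6,1)*C(6,5) = 36; P = 3/77; answer 3/77

3/77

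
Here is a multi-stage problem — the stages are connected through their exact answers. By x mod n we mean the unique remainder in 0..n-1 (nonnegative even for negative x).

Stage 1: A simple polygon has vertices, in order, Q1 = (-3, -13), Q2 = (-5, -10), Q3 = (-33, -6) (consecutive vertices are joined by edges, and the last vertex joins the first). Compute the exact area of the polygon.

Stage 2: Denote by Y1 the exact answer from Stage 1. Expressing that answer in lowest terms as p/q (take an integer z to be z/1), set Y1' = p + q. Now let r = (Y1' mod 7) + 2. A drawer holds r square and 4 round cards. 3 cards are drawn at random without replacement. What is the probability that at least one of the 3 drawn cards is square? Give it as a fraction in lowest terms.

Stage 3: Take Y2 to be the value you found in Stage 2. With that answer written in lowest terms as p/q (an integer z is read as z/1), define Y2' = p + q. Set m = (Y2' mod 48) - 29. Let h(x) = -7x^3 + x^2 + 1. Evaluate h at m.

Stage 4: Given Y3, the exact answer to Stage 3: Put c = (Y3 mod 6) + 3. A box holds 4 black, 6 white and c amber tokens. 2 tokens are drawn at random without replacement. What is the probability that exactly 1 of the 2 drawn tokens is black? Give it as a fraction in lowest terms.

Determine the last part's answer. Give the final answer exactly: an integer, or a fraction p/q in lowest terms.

40/91

Stage 1: cross terms: (-3*-10 - -5*-13)=-35, (-5*-6 - -33*-10)=-300, (-33*-13 - -3*-6)=411; twice the area = |76| = 76; area = 38; answer 38
Stage 2: Y1 = 38; threaded value p + q = 39; r = 6; total draws C(10,3) = 120; complement C(4,3) = 4; favorable 120 - 4 = 116; P = 29/30; answer 29/30
Stage 3: Y2 = 29/30; threaded value p + q = 59; m = -18; -7*(-18)^3 + 1*(-18)^2 + 1 = (40824) + (324) + (1) = 41149; answer 41149
Stage 4: Y3 = 41149; c = 4; total draws C(14,2) = 91; favorable C(4,1)*C(10,1) = 40; P = 40/91; answer 40/91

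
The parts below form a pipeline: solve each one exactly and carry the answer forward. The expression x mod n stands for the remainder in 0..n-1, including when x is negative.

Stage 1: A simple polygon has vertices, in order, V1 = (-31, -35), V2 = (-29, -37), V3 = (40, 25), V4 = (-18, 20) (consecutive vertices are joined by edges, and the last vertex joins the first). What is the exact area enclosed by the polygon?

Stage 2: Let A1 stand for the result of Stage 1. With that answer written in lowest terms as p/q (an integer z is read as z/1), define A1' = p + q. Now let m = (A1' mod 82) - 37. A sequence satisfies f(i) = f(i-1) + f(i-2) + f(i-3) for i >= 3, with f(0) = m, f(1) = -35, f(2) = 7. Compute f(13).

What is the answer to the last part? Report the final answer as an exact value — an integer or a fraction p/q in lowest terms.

Stage 1: cross terms: (-31*-37 - -29*-35)=132, (-29*25 - 40*-37)=755, (40*20 - -18*25)=1250, (-18*-35 - -31*20)=1250; twice the area = |3387| = 3387; area = 3387/2; answer 3387/2
Stage 2: A1 = 3387/2; threaded value p + q = 3389; m = -10; f(3) = 1*(7) + 1*(-35) + 1*(-10) = -38; iterating: f(3)=-38, f(4)=-66, f(5)=-97, f(6)=-201, f(7)=-364, f(8)=-662, f(9)=-1227, f(10)=-2253, f(11)=-4142, f(12)=-7622, f(13)=-14017; answer -14017

-14017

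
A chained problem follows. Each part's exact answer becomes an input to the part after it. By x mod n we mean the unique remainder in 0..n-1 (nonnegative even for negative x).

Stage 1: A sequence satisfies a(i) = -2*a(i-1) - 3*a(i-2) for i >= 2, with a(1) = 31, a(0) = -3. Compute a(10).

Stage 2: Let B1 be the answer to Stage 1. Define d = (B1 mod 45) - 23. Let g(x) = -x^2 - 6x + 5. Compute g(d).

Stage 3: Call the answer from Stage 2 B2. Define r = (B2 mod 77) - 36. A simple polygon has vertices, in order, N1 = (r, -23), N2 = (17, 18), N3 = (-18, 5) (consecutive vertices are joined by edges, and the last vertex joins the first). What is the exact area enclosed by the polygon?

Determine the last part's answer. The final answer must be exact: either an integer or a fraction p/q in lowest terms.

1383/2

Stage 1: a(2) = -2*(31) - 3*(-3) = -53; iterating: a(2)=-53, a(3)=13, a(4)=133, a(5)=-305, a(6)=211, a(7)=493, a(8)=-1619, a(9)=1759, a(10)=1339; answer 1339
Stage 2: B1 = 1339; d = 11; -1*(11)^2 - 6*(11)^1 + 5 = (-121) + (-66) + (5) = -182; answer -182
Stage 3: B2 = -182; r = 13; cross terms: (13*18 - 17*-23)=625, (17*5 - -18*18)=409, (-18*-23 - 13*5)=349; twice the area = |1383| = 1383; area = 1383/2; answer 1383/2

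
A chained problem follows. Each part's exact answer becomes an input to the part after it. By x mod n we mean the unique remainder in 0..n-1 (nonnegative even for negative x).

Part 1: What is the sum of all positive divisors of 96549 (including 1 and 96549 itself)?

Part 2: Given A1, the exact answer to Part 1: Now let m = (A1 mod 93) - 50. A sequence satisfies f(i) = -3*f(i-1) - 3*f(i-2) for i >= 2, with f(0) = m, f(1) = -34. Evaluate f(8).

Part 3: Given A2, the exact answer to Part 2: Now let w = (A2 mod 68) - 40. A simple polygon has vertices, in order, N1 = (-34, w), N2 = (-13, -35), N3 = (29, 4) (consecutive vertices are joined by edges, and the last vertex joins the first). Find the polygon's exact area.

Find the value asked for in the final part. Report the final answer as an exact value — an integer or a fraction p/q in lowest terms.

2121/2

Part 1: 96549 = 3 * 32183; sigma = (1 + 3) * (1 + 32183) = 4 * 32184 = 128736; answer 128736
Part 2: A1 = 128736; m = -26; f(2) = -3*(-34) - 3*(-26) = 180; iterating: f(2)=180, f(3)=-438, f(4)=774, f(5)=-1008, f(6)=702, f(7)=918, f(8)=-4860; answer -4860
Part 3: A2 = -4860; w = -4; cross terms: (-34*-35 - -13*-4)=1138, (-13*4 - 29*-35)=963, (29*-4 - -34*4)=20; twice the area = |2121| = 2121; area = 2121/2; answer 2121/2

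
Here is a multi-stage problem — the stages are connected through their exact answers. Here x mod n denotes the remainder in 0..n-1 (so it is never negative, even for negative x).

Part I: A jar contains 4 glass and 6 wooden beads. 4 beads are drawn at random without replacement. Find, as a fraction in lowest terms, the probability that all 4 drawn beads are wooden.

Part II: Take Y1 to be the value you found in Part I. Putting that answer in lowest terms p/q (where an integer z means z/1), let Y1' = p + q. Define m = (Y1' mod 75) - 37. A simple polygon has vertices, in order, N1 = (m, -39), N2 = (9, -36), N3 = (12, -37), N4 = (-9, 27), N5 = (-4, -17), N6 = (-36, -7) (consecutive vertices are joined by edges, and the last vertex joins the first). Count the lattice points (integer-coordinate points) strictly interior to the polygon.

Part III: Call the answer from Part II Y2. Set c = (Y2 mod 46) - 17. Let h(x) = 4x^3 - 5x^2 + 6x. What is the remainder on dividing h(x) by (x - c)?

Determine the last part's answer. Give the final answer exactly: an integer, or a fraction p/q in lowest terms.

Part I: total draws C(10,4) = 210; favorable C(6,4) = 15; P = 1/14; answer 1/14
Part II: Y1 = 1/14; threaded value p + q = 15; m = -22; cross terms: (-22*-36 - 9*-39)=1143, (9*-37 - 12*-36)=99, (12*27 - -9*-37)=-9, (-9*-17 - -4*27)=261, (-4*-7 - -36*-17)=-584, (-36*-39 - -22*-7)=1250; twice the area = |2160| = 2160; area = 1080; boundary points = 1 + 1 + 1 + 1 + 2 + 2 = 8; strictly interior points = area - boundary/2 + 1 = 1077; answer 1077
Part III: Y2 = 1077; c = 2; remainder = value at the root: 4*(2)^3 - 5*(2)^2 + 6*(2)^1 = (32) + (-20) + (12) = 24; answer 24

24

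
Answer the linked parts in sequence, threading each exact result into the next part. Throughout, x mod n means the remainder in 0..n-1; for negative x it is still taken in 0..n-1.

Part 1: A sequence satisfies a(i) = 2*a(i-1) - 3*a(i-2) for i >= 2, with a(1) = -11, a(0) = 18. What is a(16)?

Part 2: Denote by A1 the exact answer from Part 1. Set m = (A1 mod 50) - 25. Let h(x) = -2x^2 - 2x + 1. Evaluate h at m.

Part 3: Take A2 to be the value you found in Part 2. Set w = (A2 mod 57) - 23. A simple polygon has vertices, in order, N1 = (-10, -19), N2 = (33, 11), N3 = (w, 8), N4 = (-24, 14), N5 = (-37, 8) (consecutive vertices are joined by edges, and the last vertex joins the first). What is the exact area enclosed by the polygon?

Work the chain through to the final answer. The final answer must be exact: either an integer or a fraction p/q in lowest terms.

Part 1: a(2) = 2*(-11) - 3*(18) = -76; iterating: a(2)=-76, a(3)=-119, a(4)=-10, a(5)=337, a(6)=704, a(7)=397, a(8)=-1318, a(9)=-3827, a(10)=-3700, a(11)=4081, a(12)=19262, a(13)=26281, a(14)=-5224, a(15)=-89291, a(16)=-162910; answer -162910
Part 2: A1 = -162910; m = 15; -2*(15)^2 - 2*(15)^1 + 1 = (-450) + (-30) + (1) = -479; answer -479
Part 3: A2 = -479; w = 11; cross terms: (-10*11 - 33*-19)=517, (33*8 - 11*11)=143, (11*14 - -24*8)=346, (-24*8 - -37*14)=326, (-37*-19 - -10*8)=783; twice the area = |2115| = 2115; area = 2115/2; answer 2115/2

2115/2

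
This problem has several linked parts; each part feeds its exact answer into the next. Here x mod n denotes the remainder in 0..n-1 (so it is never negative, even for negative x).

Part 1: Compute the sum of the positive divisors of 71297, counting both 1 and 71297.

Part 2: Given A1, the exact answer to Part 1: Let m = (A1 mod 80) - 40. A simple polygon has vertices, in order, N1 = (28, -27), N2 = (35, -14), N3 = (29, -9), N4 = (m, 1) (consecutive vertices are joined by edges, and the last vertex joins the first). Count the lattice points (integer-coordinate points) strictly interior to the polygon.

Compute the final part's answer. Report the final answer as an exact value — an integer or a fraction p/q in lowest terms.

680

Part 1: 71297 = 83 * 859; sigma = (1 + 83) * (1 + 859) = 84 * 860 = 72240; answer 72240
Part 2: A1 = 72240; m = -40; cross terms: (28*-14 - 35*-27)=553, (35*-9 - 29*-14)=91, (29*1 - -40*-9)=-331, (-40*-27 - 28*1)=1052; twice the area = |1365| = 1365; area = 1365/2; boundary points = 1 + 1 + 1 + 4 = 7; strictly interior points = area - boundary/2 + 1 = 680; answer 680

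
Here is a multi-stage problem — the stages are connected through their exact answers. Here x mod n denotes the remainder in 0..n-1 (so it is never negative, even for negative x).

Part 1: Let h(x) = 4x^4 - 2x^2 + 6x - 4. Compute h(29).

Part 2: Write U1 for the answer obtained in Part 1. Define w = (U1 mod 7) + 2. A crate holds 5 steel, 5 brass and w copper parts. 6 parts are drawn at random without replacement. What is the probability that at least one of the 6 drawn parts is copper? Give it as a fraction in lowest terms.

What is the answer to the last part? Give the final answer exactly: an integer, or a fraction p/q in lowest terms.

Part 1: 4*(29)^4 - 2*(29)^2 + 6*(29)^1 - 4 = (2829124) + (-1682) + (174) + (-4) = 2827612; answer 2827612
Part 2: U1 = 2827612; w = 6; total draws C(16,6) = 8008; complement C(10,6) = 210; favorable 8008 - 210 = 7798; P = 557/572; answer 557/572

557/572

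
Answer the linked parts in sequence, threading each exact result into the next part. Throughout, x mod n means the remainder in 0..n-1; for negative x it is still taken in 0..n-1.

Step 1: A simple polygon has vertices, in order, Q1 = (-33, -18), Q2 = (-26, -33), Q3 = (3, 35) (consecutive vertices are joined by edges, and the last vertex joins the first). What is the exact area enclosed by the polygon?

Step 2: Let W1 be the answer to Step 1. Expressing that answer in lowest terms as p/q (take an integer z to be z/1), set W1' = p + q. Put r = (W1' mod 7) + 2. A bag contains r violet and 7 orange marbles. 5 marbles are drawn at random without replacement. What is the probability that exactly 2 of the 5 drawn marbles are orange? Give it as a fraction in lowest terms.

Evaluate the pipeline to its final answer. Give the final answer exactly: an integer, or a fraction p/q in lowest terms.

Step 1: cross terms: (-33*-33 - -26*-18)=621, (-26*35 - 3*-33)=-811, (3*-18 - -33*35)=1101; twice the area = |911| = 911; area = 911/2; answer 911/2
Step 2: W1 = 911/2; threaded value p + q = 913; r = 5; total draws C(12,5) = 792; favorable C(7,2)*C(5,3) = 210; P = 35/132; answer 35/132

35/132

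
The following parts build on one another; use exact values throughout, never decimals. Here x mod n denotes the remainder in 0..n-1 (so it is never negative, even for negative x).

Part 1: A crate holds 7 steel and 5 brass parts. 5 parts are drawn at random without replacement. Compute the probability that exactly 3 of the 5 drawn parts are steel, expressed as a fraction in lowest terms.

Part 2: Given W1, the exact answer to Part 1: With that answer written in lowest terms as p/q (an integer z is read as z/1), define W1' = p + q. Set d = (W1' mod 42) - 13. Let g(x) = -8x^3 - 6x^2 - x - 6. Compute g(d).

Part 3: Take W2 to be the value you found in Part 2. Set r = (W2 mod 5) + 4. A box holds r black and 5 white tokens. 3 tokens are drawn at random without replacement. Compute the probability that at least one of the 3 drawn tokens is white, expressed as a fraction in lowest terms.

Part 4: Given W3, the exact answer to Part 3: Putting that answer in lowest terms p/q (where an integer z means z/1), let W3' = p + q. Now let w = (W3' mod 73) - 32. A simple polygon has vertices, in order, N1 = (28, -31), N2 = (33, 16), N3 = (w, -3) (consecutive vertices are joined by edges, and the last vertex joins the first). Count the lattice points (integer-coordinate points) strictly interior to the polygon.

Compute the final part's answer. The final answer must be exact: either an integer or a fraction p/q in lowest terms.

Part 1: total draws C(12,5) = 792; favorable C(7,3)*C(5,2) = 350; P = 175/396; answer 175/396
Part 2: W1 = 175/396; threaded value p + q = 571; d = 12; -8*(12)^3 - 6*(12)^2 - 1*(12)^1 - 6 = (-13824) + (-864) + (-12) + (-6) = -14706; answer -14706
Part 3: W2 = -14706; r = 8; total draws C(13,3) = 286; complement C(8,3) = 56; favorable 286 - 56 = 230; P = 115/143; answer 115/143
Part 4: W3 = 115/143; threaded value p + q = 258; w = 7; cross terms: (28*16 - 33*-31)=1471, (33*-3 - 7*16)=-211, (7*-31 - 28*-3)=-133; twice the area = |1127| = 1127; area = 1127/2; boundary points = 1 + 1 + 7 = 9; strictly interior points = area - boundary/2 + 1 = 560; answer 560

560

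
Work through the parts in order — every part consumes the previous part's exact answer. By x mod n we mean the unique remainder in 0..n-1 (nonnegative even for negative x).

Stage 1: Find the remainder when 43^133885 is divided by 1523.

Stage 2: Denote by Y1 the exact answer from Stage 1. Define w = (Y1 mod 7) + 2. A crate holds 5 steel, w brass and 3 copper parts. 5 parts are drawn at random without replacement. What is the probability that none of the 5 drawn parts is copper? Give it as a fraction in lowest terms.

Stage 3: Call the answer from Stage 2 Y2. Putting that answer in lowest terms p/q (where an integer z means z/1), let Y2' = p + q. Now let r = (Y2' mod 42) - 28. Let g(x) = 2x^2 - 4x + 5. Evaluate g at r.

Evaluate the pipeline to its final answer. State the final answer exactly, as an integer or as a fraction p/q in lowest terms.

Stage 1: squarings mod 1523: 43^1=43, 43^2=326, 43^4=1189, 43^8=377, 43^16=490, 43^32=989, 43^64=355, 43^128=1139, 43^256=1248, 43^512=998, 43^1024=1485, 43^2048=1444, 43^4096=149, 43^8192=879, 43^16384=480, 43^32768=427, 43^65536=1092, 43^131072=1478; 43^133885 = 43^1 * 43^4 * 43^8 * 43^16 * 43^32 * 43^64 * 43^128 * 43^512 * 43^2048 * 43^131072 = 570 (mod 1523); answer 570
Stage 2: Y1 = 570; w = 5; total draws C(13,5) = 1287; favorable C(10,5) = 252; P = 28/143; answer 28/143
Stage 3: Y2 = 28/143; threaded value p + q = 171; r = -25; 2*(-25)^2 - 4*(-25)^1 + 5 = (1250) + (100) + (5) = 1355; answer 1355

1355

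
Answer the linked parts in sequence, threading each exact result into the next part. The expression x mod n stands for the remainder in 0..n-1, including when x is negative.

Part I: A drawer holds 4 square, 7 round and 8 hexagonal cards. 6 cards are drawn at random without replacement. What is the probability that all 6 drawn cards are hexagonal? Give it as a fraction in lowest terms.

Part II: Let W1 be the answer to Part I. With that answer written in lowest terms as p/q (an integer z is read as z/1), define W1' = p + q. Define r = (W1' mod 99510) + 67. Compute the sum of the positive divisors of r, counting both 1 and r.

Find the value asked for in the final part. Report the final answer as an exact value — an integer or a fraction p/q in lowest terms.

1116

Part I: total draws C(19,6) = 27132; favorable C(8,6) = 28; P = 1/969; answer 1/969
Part II: W1 = 1/969; threaded value p + q = 970; r = 1037; 1037 = 17 * 61; sigma = (1 + 17) * (1 + 61) = 18 * 62 = 1116; answer 1116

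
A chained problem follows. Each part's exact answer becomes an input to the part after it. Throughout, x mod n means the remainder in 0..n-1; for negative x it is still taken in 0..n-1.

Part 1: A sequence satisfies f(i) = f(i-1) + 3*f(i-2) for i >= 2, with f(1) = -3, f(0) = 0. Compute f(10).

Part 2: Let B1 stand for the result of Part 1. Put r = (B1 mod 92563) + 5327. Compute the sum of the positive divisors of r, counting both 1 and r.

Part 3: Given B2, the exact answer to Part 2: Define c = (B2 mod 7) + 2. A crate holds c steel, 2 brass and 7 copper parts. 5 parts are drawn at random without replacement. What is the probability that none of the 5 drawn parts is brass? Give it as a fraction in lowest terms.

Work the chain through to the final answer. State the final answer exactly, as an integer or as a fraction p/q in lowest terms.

7/22

Part 1: f(2) = 1*(-3) + 3*(0) = -3; iterating: f(2)=-3, f(3)=-12, f(4)=-21, f(5)=-57, f(6)=-120, f(7)=-291, f(8)=-651, f(9)=-1524, f(10)=-3477; answer -3477
Part 2: B1 = -3477; r = 94413; 94413 = 3 * 11 * 2861; sigma = (1 + 3) * (1 + 11) * (1 + 2861) = 4 * 12 * 2862 = 137376; answer 137376
Part 3: B2 = 137376; c = 3; total draws C(12,5) = 792; favorable C(10,5) = 252; P = 7/22; answer 7/22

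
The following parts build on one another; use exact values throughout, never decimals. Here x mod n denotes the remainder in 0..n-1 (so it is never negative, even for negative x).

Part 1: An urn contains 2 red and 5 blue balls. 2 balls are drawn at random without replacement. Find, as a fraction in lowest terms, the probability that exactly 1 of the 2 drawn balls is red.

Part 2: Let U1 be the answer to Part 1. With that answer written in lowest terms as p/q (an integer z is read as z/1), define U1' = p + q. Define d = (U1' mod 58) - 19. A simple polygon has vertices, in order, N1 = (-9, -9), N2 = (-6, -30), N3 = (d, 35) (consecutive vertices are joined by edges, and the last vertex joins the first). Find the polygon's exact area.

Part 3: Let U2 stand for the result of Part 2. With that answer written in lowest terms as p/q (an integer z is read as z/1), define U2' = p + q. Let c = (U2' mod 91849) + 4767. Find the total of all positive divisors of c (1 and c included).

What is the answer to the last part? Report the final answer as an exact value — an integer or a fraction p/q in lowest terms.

8016

Part 1: total draws C(7,2) = 21; favorable C(2,1)*C(5,1) = 10; P = 10/21; answer 10/21
Part 2: U1 = 10/21; threaded value p + q = 31; d = 12; cross terms: (-9*-30 - -6*-9)=216, (-6*35 - 12*-30)=150, (12*-9 - -9*35)=207; twice the area = |573| = 573; area = 573/2; answer 573/2
Part 3: U2 = 573/2; threaded value p + q = 575; c = 5342; 5342 = 2 * 2671; sigma = (1 + 2) * (1 + 2671) = 3 * 2672 = 8016; answer 8016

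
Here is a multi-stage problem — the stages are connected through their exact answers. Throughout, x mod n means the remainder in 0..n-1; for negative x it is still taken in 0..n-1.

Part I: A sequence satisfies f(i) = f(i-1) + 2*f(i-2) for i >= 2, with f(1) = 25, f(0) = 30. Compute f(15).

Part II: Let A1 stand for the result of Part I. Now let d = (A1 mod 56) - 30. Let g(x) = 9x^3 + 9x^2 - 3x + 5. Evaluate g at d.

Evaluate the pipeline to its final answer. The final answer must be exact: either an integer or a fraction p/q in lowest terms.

Part I: f(2) = 1*(25) + 2*(30) = 85; iterating: f(2)=85, f(3)=135, f(4)=305, f(5)=575, f(6)=1185, f(7)=2335, f(8)=4705, f(9)=9375, f(10)=18785, f(11)=37535, f(12)=75105, f(13)=150175, f(14)=300385, f(15)=600735; answer 600735
Part II: A1 = 600735; d = -7; 9*(-7)^3 + 9*(-7)^2 - 3*(-7)^1 + 5 = (-3087) + (441) + (21) + (5) = -2620; answer -2620

-2620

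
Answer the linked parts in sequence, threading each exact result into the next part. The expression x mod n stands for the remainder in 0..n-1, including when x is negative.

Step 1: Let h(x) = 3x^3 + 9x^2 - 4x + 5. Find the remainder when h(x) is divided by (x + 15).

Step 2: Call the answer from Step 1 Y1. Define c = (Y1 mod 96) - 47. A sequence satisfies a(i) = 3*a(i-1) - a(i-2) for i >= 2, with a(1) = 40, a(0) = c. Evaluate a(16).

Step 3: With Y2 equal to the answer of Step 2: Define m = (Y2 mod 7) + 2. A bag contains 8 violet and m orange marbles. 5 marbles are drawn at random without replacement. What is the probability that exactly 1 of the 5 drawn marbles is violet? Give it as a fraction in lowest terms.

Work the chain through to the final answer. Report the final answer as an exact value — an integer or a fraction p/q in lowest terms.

40/1287

Step 1: remainder = value at the root: 3*(-15)^3 + 9*(-15)^2 - 4*(-15)^1 + 5 = (-10125) + (2025) + (60) + (5) = -8035; answer -8035
Step 2: Y1 = -8035; c = -18; a(2) = 3*(40) - 1*(-18) = 138; iterating: a(2)=138, a(3)=374, a(4)=984, a(5)=2578, a(6)=6750, a(7)=17672, a(8)=46266, a(9)=121126, a(10)=317112, a(11)=830210, a(12)=2173518, a(13)=5690344, a(14)=14897514, a(15)=39002198, a(16)=102109080; answer 102109080
Step 3: Y2 = 102109080; m = 5; total draws C(13,5) = 1287; favorable C(8,1)*C(5,4) = 40; P = 40/1287; answer 40/1287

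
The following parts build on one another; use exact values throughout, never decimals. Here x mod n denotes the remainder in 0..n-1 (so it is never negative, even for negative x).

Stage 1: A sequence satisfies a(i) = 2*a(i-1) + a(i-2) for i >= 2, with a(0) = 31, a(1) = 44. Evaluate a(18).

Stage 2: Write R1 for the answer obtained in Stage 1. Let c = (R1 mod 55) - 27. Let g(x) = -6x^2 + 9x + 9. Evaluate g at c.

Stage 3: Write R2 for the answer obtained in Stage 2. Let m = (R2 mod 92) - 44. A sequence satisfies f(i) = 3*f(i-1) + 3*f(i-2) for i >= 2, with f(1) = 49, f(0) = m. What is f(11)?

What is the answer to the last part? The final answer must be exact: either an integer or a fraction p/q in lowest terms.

36924093

Stage 1: a(2) = 2*(44) + 1*(31) = 119; iterating: a(2)=119, a(3)=282, a(4)=683, a(5)=1648, a(6)=3979, a(7)=9606, a(8)=23191, a(9)=55988, a(10)=135167, a(11)=326322, a(12)=787811, a(13)=1901944, a(14)=4591699, a(15)=11085342, a(16)=26762383, a(17)=64610108, a(18)=155982599; answer 155982599
Stage 2: R1 = 155982599; c = -13; -6*(-13)^2 + 9*(-13)^1 + 9 = (-1014) + (-117) + (9) = -1122; answer -1122
Stage 3: R2 = -1122; m = 30; f(2) = 3*(49) + 3*(30) = 237; iterating: f(2)=237, f(3)=858, f(4)=3285, f(5)=12429, f(6)=47142, f(7)=178713, f(8)=677565, f(9)=2568834, f(10)=9739197, f(11)=36924093; answer 36924093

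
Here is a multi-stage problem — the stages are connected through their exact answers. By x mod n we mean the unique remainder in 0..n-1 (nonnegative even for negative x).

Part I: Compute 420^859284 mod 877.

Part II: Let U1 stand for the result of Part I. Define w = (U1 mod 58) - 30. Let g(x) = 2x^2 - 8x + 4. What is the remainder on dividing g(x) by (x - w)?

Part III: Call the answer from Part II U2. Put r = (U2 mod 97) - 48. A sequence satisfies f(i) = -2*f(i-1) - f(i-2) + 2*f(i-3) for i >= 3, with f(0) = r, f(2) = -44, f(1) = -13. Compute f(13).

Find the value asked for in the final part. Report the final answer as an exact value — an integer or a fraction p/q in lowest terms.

39663

Part I: squarings mod 877: 420^1=420, 420^2=123, 420^4=220, 420^8=165, 420^16=38, 420^32=567, 420^64=507, 420^128=88, 420^256=728, 420^512=276, 420^1024=754, 420^2048=220, 420^4096=165, 420^8192=38, 420^16384=567, 420^32768=507, 420^65536=88, 420^131072=728, 420^262144=276, 420^524288=754; 420^859284 = 420^4 * 420^16 * 420^128 * 420^1024 * 420^2048 * 420^4096 * 420^65536 * 420^262144 * 420^524288 = 276 (mod 877); answer 276
Part II: U1 = 276; w = 14; remainder = value at the root: 2*(14)^2 - 8*(14)^1 + 4 = (392) + (-112) + (4) = 284; answer 284
Part III: U2 = 284; r = 42; f(3) = -2*(-44) - 1*(-13) + 2*(42) = 185; iterating: f(3)=185, f(4)=-352, f(5)=431, f(6)=-140, f(7)=-855, f(8)=2712, f(9)=-4849, f(10)=5276, f(11)=-279, f(12)=-14416, f(13)=39663; answer 39663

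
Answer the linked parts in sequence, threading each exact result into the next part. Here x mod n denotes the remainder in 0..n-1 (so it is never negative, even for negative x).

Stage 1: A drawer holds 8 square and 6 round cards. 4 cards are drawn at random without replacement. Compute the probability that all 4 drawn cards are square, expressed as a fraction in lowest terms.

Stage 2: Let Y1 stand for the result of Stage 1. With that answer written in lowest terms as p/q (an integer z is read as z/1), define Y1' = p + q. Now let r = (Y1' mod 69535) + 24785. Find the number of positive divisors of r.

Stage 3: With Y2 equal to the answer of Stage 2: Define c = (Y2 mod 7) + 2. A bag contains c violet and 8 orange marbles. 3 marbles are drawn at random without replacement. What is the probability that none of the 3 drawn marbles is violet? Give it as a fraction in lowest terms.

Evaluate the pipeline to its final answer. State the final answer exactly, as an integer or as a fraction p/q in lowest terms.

Stage 1: total draws C(14,4) = 1001; favorable C(8,4) = 70; P = 10/143; answer 10/143
Stage 2: Y1 = 10/143; threaded value p + q = 153; r = 24938; 24938 = 2 * 37 * 337; number of divisors = (1+1) * (1+1) * (1+1) = 8; answer 8
Stage 3: Y2 = 8; c = 3; total draws C(11,3) = 165; favorable C(8,3) = 56; P = 56/165; answer 56/165

56/165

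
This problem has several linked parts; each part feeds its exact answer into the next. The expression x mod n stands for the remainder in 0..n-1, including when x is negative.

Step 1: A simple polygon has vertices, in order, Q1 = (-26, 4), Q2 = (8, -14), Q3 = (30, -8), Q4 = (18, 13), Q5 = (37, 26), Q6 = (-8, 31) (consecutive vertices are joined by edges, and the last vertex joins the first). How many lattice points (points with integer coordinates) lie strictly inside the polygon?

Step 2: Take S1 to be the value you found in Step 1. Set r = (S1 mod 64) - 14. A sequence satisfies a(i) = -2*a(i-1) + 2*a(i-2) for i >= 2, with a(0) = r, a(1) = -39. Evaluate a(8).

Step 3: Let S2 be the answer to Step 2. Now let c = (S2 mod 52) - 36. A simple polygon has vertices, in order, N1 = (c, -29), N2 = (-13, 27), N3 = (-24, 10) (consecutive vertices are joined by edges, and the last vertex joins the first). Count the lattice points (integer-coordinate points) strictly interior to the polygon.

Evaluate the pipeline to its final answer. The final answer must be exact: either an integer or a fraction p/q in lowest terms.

417

Step 1: cross terms: (-26*-14 - 8*4)=332, (8*-8 - 30*-14)=356, (30*13 - 18*-8)=534, (18*26 - 37*13)=-13, (37*31 - -8*26)=1355, (-8*4 - -26*31)=774; twice the area = |3338| = 3338; area = 1669; boundary points = 2 + 2 + 3 + 1 + 5 + 9 = 22; strictly interior points = area - boundary/2 + 1 = 1659; answer 1659
Step 2: S1 = 1659; r = 45; a(2) = -2*(-39) + 2*(45) = 168; iterating: a(2)=168, a(3)=-414, a(4)=1164, a(5)=-3156, a(6)=8640, a(7)=-23592, a(8)=64464; answer 64464
Step 3: S2 = 64464; c = 0; cross terms: (0*27 - -13*-29)=-377, (-13*10 - -24*27)=518, (-24*-29 - 0*10)=696; twice the area = |837| = 837; area = 837/2; boundary points = 1 + 1 + 3 = 5; strictly interior points = area - boundary/2 + 1 = 417; answer 417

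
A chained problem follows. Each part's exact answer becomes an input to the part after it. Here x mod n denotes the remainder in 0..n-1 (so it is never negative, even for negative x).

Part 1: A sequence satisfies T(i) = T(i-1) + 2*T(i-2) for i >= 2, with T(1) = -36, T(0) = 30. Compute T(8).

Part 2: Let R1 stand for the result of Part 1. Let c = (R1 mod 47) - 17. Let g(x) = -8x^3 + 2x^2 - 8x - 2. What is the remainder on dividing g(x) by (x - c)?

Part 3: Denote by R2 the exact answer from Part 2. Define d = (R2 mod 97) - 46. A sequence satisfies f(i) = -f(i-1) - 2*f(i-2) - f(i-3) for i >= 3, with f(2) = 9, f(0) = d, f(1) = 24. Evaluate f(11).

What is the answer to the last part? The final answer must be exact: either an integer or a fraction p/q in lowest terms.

Part 1: T(2) = 1*(-36) + 2*(30) = 24; iterating: T(2)=24, T(3)=-48, T(4)=0, T(5)=-96, T(6)=-96, T(7)=-288, T(8)=-480; answer -480
Part 2: R1 = -480; c = 20; remainder = value at the root: -8*(20)^3 + 2*(20)^2 - 8*(20)^1 - 2 = (-64000) + (800) + (-160) + (-2) = -63362; answer -63362
Part 3: R2 = -63362; d = 30; f(3) = -1*(9) - 2*(24) - 1*(30) = -87; iterating: f(3)=-87, f(4)=45, f(5)=120, f(6)=-123, f(7)=-162, f(8)=288, f(9)=159, f(10)=-573, f(11)=-33; answer -33

-33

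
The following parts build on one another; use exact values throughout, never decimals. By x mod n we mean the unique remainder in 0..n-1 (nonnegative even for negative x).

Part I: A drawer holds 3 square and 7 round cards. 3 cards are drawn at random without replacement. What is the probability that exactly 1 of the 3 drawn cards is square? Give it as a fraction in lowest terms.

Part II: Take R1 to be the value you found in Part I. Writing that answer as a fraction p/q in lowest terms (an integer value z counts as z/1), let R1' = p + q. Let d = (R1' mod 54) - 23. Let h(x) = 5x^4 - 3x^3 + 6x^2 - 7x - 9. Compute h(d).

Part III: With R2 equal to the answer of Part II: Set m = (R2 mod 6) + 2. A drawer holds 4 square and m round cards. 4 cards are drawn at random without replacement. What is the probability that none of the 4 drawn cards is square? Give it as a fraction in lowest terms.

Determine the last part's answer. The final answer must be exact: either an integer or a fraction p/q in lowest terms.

Part I: total draws C(10,3) = 120; favorable C(3,1)*C(7,2) = 63; P = 21/40; answer 21/40
Part II: R1 = 21/40; threaded value p + q = 61; d = -16; 5*(-16)^4 - 3*(-16)^3 + 6*(-16)^2 - 7*(-16)^1 - 9 = (327680) + (12288) + (1536) + (112) + (-9) = 341607; answer 341607
Part III: R2 = 341607; m = 5; total draws C(9,4) = 126; favorable C(5,4) = 5; P = 5/126; answer 5/126

5/126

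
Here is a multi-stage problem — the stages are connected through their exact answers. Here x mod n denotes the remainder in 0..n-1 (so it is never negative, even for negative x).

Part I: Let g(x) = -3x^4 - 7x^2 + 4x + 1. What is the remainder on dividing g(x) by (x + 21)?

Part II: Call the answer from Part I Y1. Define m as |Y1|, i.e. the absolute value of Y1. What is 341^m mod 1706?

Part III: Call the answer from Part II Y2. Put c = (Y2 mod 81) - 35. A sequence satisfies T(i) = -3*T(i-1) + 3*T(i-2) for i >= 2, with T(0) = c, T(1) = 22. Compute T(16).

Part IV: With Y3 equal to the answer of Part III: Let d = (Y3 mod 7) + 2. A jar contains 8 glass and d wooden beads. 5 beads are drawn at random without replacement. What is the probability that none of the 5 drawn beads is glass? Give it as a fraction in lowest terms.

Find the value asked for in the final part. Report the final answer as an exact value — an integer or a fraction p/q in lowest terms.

Part I: remainder = value at the root: -3*(-21)^4 - 7*(-21)^2 + 4*(-21)^1 + 1 = (-583443) + (-3087) + (-84) + (1) = -586613; answer -586613
Part II: Y1 = -586613; m = 586613; squarings mod 1706: 341^1=341, 341^2=273, 341^4=1171, 341^8=1323, 341^16=1679, 341^32=729, 341^64=875, 341^128=1337, 341^256=1387, 341^512=1107, 341^1024=541, 341^2048=955, 341^4096=1021, 341^8192=75, 341^16384=507, 341^32768=1149, 341^65536=1463, 341^131072=1045, 341^262144=185, 341^524288=105; 341^586613 = 341^1 * 341^4 * 341^16 * 341^32 * 341^64 * 341^256 * 341^512 * 341^4096 * 341^8192 * 341^16384 * 341^32768 * 341^524288 = 925 (mod 1706); answer 925
Part III: Y2 = 925; c = -1; T(2) = -3*(22) + 3*(-1) = -69; iterating: T(2)=-69, T(3)=273, T(4)=-1026, T(5)=3897, T(6)=-14769, T(7)=55998, T(8)=-212301, T(9)=804897, T(10)=-3051594, T(11)=11569473, T(12)=-43863201, T(13)=166298022, T(14)=-630483669, T(15)=2390345073, T(16)=-9062486226; answer -9062486226
Part IV: Y3 = -9062486226; d = 6; total draws C(14,5) = 2002; favorable C(6,5) = 6; P = 3/1001; answer 3/1001

3/1001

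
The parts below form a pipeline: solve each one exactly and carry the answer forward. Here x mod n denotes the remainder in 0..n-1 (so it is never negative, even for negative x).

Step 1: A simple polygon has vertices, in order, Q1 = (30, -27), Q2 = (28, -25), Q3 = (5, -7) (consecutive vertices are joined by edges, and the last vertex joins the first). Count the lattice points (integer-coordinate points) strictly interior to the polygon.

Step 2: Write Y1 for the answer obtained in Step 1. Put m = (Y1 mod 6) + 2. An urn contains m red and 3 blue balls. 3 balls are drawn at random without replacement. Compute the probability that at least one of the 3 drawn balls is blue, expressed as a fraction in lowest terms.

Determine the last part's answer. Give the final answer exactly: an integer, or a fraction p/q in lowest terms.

Step 1: cross terms: (30*-25 - 28*-27)=6, (28*-7 - 5*-25)=-71, (5*-27 - 30*-7)=75; twice the area = |10| = 10; area = 5; boundary points = 2 + 1 + 5 = 8; strictly interior points = area - boundary/2 + 1 = 2; answer 2
Step 2: Y1 = 2; m = 4; total draws C(7,3) = 35; complement C(4,3) = 4; favorable 35 - 4 = 31; P = 31/35; answer 31/35

31/35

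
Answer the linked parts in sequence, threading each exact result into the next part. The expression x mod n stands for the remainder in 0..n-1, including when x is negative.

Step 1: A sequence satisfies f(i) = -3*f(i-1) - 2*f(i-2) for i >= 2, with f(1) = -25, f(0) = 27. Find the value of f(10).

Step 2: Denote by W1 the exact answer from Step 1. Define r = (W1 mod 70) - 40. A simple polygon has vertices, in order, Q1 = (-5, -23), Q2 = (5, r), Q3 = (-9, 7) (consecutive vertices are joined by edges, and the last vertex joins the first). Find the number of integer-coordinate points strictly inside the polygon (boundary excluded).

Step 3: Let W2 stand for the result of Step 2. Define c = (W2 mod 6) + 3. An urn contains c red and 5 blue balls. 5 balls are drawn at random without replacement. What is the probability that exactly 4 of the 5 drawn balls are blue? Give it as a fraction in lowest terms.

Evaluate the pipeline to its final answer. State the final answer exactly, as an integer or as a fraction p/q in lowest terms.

Step 1: f(2) = -3*(-25) - 2*(27) = 21; iterating: f(2)=21, f(3)=-13, f(4)=-3, f(5)=35, f(6)=-99, f(7)=227, f(8)=-483, f(9)=995, f(10)=-2019; answer -2019
Step 2: W1 = -2019; r = -29; cross terms: (-5*-29 - 5*-23)=260, (5*7 - -9*-29)=-226, (-9*-23 - -5*7)=242; twice the area = |276| = 276; area = 138; boundary points = 2 + 2 + 2 = 6; strictly interior points = area - boundary/2 + 1 = 136; answer 136
Step 3: W2 = 136; c = 7; total draws C(12,5) = 792; favorable C(5,4)*C(7,1) = 35; P = 35/792; answer 35/792

35/792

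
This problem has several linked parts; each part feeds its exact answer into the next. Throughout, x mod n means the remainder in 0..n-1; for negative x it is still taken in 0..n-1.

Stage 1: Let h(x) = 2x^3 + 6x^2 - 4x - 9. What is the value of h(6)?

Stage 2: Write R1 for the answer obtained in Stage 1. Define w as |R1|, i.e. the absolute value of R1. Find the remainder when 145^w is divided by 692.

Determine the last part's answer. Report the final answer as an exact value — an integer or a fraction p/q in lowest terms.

Stage 1: 2*(6)^3 + 6*(6)^2 - 4*(6)^1 - 9 = (432) + (216) + (-24) + (-9) = 615; answer 615
Stage 2: R1 = 615; w = 615; squarings mod 692: 145^1=145, 145^2=265, 145^4=333, 145^8=169, 145^16=189, 145^32=429, 145^64=661, 145^128=269, 145^256=393, 145^512=133; 145^615 = 145^1 * 145^2 * 145^4 * 145^32 * 145^64 * 145^512 = 245 (mod 692); answer 245

245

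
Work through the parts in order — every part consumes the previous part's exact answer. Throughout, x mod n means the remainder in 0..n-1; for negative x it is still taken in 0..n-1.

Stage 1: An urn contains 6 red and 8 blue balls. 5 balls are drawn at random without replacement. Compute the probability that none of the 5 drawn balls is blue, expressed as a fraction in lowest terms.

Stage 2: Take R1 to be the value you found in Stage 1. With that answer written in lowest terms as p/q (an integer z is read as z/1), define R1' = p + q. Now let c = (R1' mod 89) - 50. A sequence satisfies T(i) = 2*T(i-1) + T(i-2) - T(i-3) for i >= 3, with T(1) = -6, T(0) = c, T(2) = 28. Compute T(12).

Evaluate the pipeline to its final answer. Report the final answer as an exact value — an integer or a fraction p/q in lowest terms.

120875

Stage 1: total draws C(14,5) = 2002; favorable C(6,5) = 6; P = 3/1001; answer 3/1001
Stage 2: R1 = 3/1001; threaded value p + q = 1004; c = -25; T(3) = 2*(28) + 1*(-6) - 1*(-25) = 75; iterating: T(3)=75, T(4)=184, T(5)=415, T(6)=939, T(7)=2109, T(8)=4742, T(9)=10654, T(10)=23941, T(11)=53794, T(12)=120875; answer 120875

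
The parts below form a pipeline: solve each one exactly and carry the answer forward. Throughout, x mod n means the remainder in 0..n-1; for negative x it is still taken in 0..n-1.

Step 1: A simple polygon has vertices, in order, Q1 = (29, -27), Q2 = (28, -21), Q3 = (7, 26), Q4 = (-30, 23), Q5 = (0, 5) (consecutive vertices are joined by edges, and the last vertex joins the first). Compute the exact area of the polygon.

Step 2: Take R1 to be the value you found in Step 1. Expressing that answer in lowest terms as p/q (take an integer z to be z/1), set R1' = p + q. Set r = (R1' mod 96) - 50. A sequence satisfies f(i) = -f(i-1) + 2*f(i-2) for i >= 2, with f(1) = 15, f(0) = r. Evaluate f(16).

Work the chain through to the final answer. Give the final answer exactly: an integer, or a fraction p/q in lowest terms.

Step 1: cross terms: (29*-21 - 28*-27)=147, (28*26 - 7*-21)=875, (7*23 - -30*26)=941, (-30*5 - 0*23)=-150, (0*-27 - 29*5)=-145; twice the area = |1668| = 1668; area = 834; answer 834
Step 2: R1 = 834; threaded value p + q = 835; r = 17; f(2) = -1*(15) + 2*(17) = 19; iterating: f(2)=19, f(3)=11, f(4)=27, f(5)=-5, f(6)=59, f(7)=-69, f(8)=187, f(9)=-325, f(10)=699, f(11)=-1349, f(12)=2747, f(13)=-5445, f(14)=10939, f(15)=-21829, f(16)=43707; answer 43707

43707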